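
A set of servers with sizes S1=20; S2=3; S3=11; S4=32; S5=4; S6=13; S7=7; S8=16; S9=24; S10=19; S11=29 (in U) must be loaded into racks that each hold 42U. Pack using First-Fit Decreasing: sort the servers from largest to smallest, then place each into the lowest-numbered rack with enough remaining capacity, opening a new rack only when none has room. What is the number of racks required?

Sorted descending: 32, 29, 24, 20, 19, 16, 13, 11, 7, 4, 3.
rack 1: place 32U, 10U left
rack 2: place 29U, 13U left
rack 3: place 24U, 18U left
rack 4: place 20U, 22U left
rack 4: place 19U, 3U left
rack 3: place 16U, 2U left
rack 2: place 13U, 0U left
rack 5: place 11U, 31U left
rack 1: place 7U, 3U left
rack 5: place 4U, 27U left
rack 1: place 3U, 0U left
Final racks: [32,7,3] [29,13] [24,16] [20,19] [11,4].

5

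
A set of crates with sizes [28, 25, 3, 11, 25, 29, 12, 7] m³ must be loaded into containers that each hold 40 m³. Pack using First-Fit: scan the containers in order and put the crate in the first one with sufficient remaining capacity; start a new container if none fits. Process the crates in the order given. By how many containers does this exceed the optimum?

First-Fit: [28,3,7] [25,11] [25,12] [29] → 4 containers.
Total size 140 m³; any packing needs at least ⌈140/40⌉ = 4 containers.
So 4 is already optimal.

0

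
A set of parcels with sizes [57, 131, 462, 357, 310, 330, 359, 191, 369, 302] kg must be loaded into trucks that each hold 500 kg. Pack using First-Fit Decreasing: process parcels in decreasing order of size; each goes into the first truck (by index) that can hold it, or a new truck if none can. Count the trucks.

Sorted descending: 462, 369, 359, 357, 330, 310, 302, 191, 131, 57.
Put 462 kg in truck 1; 38 kg remain.
Put 369 kg in truck 2; 131 kg remain.
Put 359 kg in truck 3; 141 kg remain.
Put 357 kg in truck 4; 143 kg remain.
Put 330 kg in truck 5; 170 kg remain.
Put 310 kg in truck 6; 190 kg remain.
Put 302 kg in truck 7; 198 kg remain.
Put 191 kg in truck 7; 7 kg remain.
Put 131 kg in truck 2; 0 kg remain.
Put 57 kg in truck 3; 84 kg remain.
Final trucks: [462] [369,131] [359,57] [357] [330] [310] [302,191].

7 trucks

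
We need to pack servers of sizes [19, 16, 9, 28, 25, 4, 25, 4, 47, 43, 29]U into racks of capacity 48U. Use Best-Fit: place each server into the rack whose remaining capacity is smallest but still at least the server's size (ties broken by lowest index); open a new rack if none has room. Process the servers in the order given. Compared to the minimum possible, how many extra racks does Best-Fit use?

Best-Fit: [19,16,9,4] [28,4] [25] [25] [47] [43] [29] → 7 racks.
Total size 249U; any packing needs at least ⌈249/48⌉ = 6 racks.
An optimal packing achieves that bound: [47] [43,4] [29,19] [28,16,4] [25,9] [25] → 6 racks.
Excess: 7 − 6 = 1.

1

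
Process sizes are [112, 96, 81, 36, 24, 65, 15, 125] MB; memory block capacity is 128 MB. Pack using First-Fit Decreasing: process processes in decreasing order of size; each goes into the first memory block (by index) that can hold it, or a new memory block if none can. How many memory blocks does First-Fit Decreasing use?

Sorted descending: 125, 112, 96, 81, 65, 36, 24, 15.
memory block 1: place 125 MB, 3 MB left
memory block 2: place 112 MB, 16 MB left
memory block 3: place 96 MB, 32 MB left
memory block 4: place 81 MB, 47 MB left
memory block 5: place 65 MB, 63 MB left
memory block 4: place 36 MB, 11 MB left
memory block 3: place 24 MB, 8 MB left
memory block 2: place 15 MB, 1 MB left
Final memory blocks: [125] [112,15] [96,24] [81,36] [65].

5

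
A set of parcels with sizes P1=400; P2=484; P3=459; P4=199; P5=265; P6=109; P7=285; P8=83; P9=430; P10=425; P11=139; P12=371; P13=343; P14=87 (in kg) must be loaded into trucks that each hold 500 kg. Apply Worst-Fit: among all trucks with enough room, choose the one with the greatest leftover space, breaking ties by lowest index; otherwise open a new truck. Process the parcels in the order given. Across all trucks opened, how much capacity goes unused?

421

Put P1 (400 kg) in truck 1; 100 kg remain.
Put P2 (484 kg) in truck 2; 16 kg remain.
Put P3 (459 kg) in truck 3; 41 kg remain.
Put P4 (199 kg) in truck 4; 301 kg remain.
Put P5 (265 kg) in truck 4; 36 kg remain.
Put P6 (109 kg) in truck 5; 391 kg remain.
Put P7 (285 kg) in truck 5; 106 kg remain.
Put P8 (83 kg) in truck 5; 23 kg remain.
Put P9 (430 kg) in truck 6; 70 kg remain.
Put P10 (425 kg) in truck 7; 75 kg remain.
Put P11 (139 kg) in truck 8; 361 kg remain.
Put P12 (371 kg) in truck 9; 129 kg remain.
Put P13 (343 kg) in truck 8; 18 kg remain.
Put P14 (87 kg) in truck 9; 42 kg remain.
9 trucks × 500 kg = 4500 kg; used 4079 kg; unused 421 kg.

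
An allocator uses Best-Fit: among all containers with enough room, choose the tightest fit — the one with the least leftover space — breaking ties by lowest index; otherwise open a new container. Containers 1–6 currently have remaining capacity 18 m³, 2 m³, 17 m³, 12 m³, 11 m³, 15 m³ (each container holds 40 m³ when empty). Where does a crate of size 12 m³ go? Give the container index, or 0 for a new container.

4

Containers with room: container 1 (18 m³), container 3 (17 m³), container 4 (12 m³), container 6 (15 m³).
Tightest fit is container 4 with 12 m³ free.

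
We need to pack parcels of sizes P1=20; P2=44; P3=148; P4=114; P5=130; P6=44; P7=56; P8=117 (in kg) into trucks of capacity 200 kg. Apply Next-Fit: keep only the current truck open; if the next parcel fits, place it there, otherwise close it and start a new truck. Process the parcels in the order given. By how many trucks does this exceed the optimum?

1

Next-Fit: [20,44] [148] [114] [130,44] [56,117] → 5 trucks.
Total size 673 kg; any packing needs at least ⌈673/200⌉ = 4 trucks.
An optimal packing achieves that bound: [148,44] [130,56] [117,44,20] [114] → 4 trucks.
Excess: 5 − 4 = 1.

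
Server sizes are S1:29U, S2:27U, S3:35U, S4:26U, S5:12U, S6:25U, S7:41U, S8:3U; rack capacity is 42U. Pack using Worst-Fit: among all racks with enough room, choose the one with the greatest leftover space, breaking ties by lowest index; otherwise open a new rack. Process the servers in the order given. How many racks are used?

6 racks

Put S1 (29U) in rack 1; 13U remain.
Put S2 (27U) in rack 2; 15U remain.
Put S3 (35U) in rack 3; 7U remain.
Put S4 (26U) in rack 4; 16U remain.
Put S5 (12U) in rack 4; 4U remain.
Put S6 (25U) in rack 5; 17U remain.
Put S7 (41U) in rack 6; 1U remain.
Put S8 (3U) in rack 5; 14U remain.
Final racks: [29] [27] [35] [26,12] [25,3] [41].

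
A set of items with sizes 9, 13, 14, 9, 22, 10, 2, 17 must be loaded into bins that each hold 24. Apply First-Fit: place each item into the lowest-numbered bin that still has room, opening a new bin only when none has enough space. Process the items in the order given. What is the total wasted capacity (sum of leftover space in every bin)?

24

Put 9 in bin 1; 15 remain.
Put 13 in bin 1; 2 remain.
Put 14 in bin 2; 10 remain.
Put 9 in bin 2; 1 remain.
Put 22 in bin 3; 2 remain.
Put 10 in bin 4; 14 remain.
Put 2 in bin 1; 0 remain.
Put 17 in bin 5; 7 remain.
5 bins × 24 = 120; used 96; unused 24.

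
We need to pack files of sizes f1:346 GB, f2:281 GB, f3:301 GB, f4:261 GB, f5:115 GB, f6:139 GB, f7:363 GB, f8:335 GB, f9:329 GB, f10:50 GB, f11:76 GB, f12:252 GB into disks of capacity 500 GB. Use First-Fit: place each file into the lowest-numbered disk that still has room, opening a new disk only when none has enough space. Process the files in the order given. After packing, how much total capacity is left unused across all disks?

1152

Put f1 (346 GB) in disk 1; 154 GB remain.
Put f2 (281 GB) in disk 2; 219 GB remain.
Put f3 (301 GB) in disk 3; 199 GB remain.
Put f4 (261 GB) in disk 4; 239 GB remain.
Put f5 (115 GB) in disk 1; 39 GB remain.
Put f6 (139 GB) in disk 2; 80 GB remain.
Put f7 (363 GB) in disk 5; 137 GB remain.
Put f8 (335 GB) in disk 6; 165 GB remain.
Put f9 (329 GB) in disk 7; 171 GB remain.
Put f10 (50 GB) in disk 2; 30 GB remain.
Put f11 (76 GB) in disk 3; 123 GB remain.
Put f12 (252 GB) in disk 8; 248 GB remain.
8 disks × 500 GB = 4000 GB; used 2848 GB; unused 1152 GB.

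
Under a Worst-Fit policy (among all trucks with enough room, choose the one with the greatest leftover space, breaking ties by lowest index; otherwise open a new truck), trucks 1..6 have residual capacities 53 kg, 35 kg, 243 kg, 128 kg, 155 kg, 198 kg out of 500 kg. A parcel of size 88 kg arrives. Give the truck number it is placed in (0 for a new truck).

3

Trucks with room: truck 3 (243 kg), truck 4 (128 kg), truck 5 (155 kg), truck 6 (198 kg).
Most room is truck 3 with 243 kg free.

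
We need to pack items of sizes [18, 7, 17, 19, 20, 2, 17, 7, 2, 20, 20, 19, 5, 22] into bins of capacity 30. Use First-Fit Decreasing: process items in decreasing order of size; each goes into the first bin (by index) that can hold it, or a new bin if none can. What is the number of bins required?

Sorted descending: 22, 20, 20, 20, 19, 19, 18, 17, 17, 7, 7, 5, 2, 2.
Put 22 in bin 1; 8 remain.
Put 20 in bin 2; 10 remain.
Put 20 in bin 3; 10 remain.
Put 20 in bin 4; 10 remain.
Put 19 in bin 5; 11 remain.
Put 19 in bin 6; 11 remain.
Put 18 in bin 7; 12 remain.
Put 17 in bin 8; 13 remain.
Put 17 in bin 9; 13 remain.
Put 7 in bin 1; 1 remain.
Put 7 in bin 2; 3 remain.
Put 5 in bin 3; 5 remain.
Put 2 in bin 2; 1 remain.
Put 2 in bin 3; 3 remain.

9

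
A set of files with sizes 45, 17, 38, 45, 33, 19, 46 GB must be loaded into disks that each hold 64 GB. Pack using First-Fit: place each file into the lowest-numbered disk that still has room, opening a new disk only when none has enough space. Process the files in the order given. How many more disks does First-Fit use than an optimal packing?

0

First-Fit: [45,17] [38,19] [45] [33] [46] → 5 disks.
5 files exceed 32 GB (half the capacity), and no two of those can share a disk, so at least 5 disks are needed.
So 5 is already optimal.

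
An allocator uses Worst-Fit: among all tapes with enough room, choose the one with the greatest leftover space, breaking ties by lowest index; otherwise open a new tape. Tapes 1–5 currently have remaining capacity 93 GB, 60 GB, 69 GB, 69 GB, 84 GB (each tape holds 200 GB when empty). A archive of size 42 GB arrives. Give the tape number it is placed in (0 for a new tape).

1

Tapes with room: tape 1 (93 GB), tape 2 (60 GB), tape 3 (69 GB), tape 4 (69 GB), tape 5 (84 GB).
Most room is tape 1 with 93 GB free.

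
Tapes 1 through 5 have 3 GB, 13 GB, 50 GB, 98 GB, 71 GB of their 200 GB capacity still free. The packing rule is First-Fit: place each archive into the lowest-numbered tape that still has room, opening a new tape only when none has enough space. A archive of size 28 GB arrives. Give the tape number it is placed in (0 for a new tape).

Tapes with room: tape 3 (50 GB), tape 4 (98 GB), tape 5 (71 GB).
The first with room is tape 3.

3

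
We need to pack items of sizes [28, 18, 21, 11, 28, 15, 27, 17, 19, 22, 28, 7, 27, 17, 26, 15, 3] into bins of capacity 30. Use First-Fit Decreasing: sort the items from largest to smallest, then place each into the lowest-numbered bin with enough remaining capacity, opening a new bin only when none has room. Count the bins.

Sorted descending: 28, 28, 28, 27, 27, 26, 22, 21, 19, 18, 17, 17, 15, 15, 11, 7, 3.
bin 1: place 28, 2 left
bin 2: place 28, 2 left
bin 3: place 28, 2 left
bin 4: place 27, 3 left
bin 5: place 27, 3 left
bin 6: place 26, 4 left
bin 7: place 22, 8 left
bin 8: place 21, 9 left
bin 9: place 19, 11 left
bin 10: place 18, 12 left
bin 11: place 17, 13 left
bin 12: place 17, 13 left
bin 13: place 15, 15 left
bin 13: place 15, 0 left
bin 9: place 11, 0 left
bin 7: place 7, 1 left
bin 4: place 3, 0 left
Final bins: [28] [28] [28] [27,3] [27] [26] [22,7] [21] [19,11] [18] [17] [17] [15,15].

13 bins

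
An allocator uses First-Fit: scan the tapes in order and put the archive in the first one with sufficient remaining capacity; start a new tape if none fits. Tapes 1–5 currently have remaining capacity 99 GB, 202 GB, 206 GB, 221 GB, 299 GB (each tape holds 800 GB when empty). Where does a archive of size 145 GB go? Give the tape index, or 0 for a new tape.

2

Tapes with room: tape 2 (202 GB), tape 3 (206 GB), tape 4 (221 GB), tape 5 (299 GB).
The first with room is tape 2.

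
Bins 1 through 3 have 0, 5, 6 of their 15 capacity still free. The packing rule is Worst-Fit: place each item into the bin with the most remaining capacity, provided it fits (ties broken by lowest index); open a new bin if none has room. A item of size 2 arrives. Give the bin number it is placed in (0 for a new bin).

3

Bins with room: bin 2 (5), bin 3 (6).
Most room is bin 3 with 6 free.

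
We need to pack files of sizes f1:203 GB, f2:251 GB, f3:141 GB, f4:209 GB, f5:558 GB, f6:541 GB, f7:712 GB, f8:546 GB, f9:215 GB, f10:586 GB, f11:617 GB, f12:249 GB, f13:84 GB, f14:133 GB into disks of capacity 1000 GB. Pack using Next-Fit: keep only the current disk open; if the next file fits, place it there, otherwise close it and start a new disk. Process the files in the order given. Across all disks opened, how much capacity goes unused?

2955

Put f1 (203 GB) in disk 1; 797 GB remain.
Put f2 (251 GB) in disk 1; 546 GB remain.
Put f3 (141 GB) in disk 1; 405 GB remain.
Put f4 (209 GB) in disk 1; 196 GB remain.
Put f5 (558 GB) in disk 2; 442 GB remain.
Put f6 (541 GB) in disk 3; 459 GB remain.
Put f7 (712 GB) in disk 4; 288 GB remain.
Put f8 (546 GB) in disk 5; 454 GB remain.
Put f9 (215 GB) in disk 5; 239 GB remain.
Put f10 (586 GB) in disk 6; 414 GB remain.
Put f11 (617 GB) in disk 7; 383 GB remain.
Put f12 (249 GB) in disk 7; 134 GB remain.
Put f13 (84 GB) in disk 7; 50 GB remain.
Put f14 (133 GB) in disk 8; 867 GB remain.
8 disks × 1000 GB = 8000 GB; used 5045 GB; unused 2955 GB.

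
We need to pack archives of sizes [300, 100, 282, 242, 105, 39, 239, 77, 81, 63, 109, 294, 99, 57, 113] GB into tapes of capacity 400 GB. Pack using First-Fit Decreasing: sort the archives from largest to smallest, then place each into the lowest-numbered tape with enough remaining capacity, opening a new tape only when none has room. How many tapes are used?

6

Sorted descending: 300, 294, 282, 242, 239, 113, 109, 105, 100, 99, 81, 77, 63, 57, 39.
tape 1: place 300 GB, 100 GB left
tape 2: place 294 GB, 106 GB left
tape 3: place 282 GB, 118 GB left
tape 4: place 242 GB, 158 GB left
tape 5: place 239 GB, 161 GB left
tape 3: place 113 GB, 5 GB left
tape 4: place 109 GB, 49 GB left
tape 2: place 105 GB, 1 GB left
tape 1: place 100 GB, 0 GB left
tape 5: place 99 GB, 62 GB left
tape 6: place 81 GB, 319 GB left
tape 6: place 77 GB, 242 GB left
tape 6: place 63 GB, 179 GB left
tape 5: place 57 GB, 5 GB left
tape 4: place 39 GB, 10 GB left
Final tapes: [300,100] [294,105] [282,113] [242,109,39] [239,99,57] [81,77,63].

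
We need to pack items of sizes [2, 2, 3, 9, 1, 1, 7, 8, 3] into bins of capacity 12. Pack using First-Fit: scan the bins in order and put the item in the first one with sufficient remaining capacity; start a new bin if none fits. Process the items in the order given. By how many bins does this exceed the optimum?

First-Fit: [2,2,3,1,1,3] [9] [7] [8] → 4 bins.
Total size 36; any packing needs at least ⌈36/12⌉ = 3 bins.
An optimal packing achieves that bound: [9,3] [8,3,1] [7,2,2,1] → 3 bins.
Excess: 4 − 3 = 1.

1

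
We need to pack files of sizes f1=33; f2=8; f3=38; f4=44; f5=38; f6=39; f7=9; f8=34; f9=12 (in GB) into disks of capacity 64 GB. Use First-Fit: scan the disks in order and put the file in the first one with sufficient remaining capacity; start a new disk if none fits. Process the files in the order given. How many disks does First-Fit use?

6

disk 1: place f1 (33 GB), 31 GB left
disk 1: place f2 (8 GB), 23 GB left
disk 2: place f3 (38 GB), 26 GB left
disk 3: place f4 (44 GB), 20 GB left
disk 4: place f5 (38 GB), 26 GB left
disk 5: place f6 (39 GB), 25 GB left
disk 1: place f7 (9 GB), 14 GB left
disk 6: place f8 (34 GB), 30 GB left
disk 1: place f9 (12 GB), 2 GB left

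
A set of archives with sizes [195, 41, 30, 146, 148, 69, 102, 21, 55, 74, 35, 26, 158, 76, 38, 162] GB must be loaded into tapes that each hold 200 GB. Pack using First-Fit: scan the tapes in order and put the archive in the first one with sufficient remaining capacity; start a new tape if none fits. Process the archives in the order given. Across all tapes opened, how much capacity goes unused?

224

195 GB → tape 1 (remaining 5 GB)
41 GB → tape 2 (remaining 159 GB)
30 GB → tape 2 (remaining 129 GB)
146 GB → tape 3 (remaining 54 GB)
148 GB → tape 4 (remaining 52 GB)
69 GB → tape 2 (remaining 60 GB)
102 GB → tape 5 (remaining 98 GB)
21 GB → tape 2 (remaining 39 GB)
55 GB → tape 5 (remaining 43 GB)
74 GB → tape 6 (remaining 126 GB)
35 GB → tape 2 (remaining 4 GB)
26 GB → tape 3 (remaining 28 GB)
158 GB → tape 7 (remaining 42 GB)
76 GB → tape 6 (remaining 50 GB)
38 GB → tape 4 (remaining 14 GB)
162 GB → tape 8 (remaining 38 GB)
8 tapes × 200 GB = 1600 GB; used 1376 GB; unused 224 GB.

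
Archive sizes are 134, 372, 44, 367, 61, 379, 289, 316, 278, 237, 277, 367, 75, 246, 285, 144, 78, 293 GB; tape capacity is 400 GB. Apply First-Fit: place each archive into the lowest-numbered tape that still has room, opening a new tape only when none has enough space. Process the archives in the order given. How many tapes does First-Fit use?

134 GB → tape 1 (remaining 266 GB)
372 GB → tape 2 (remaining 28 GB)
44 GB → tape 1 (remaining 222 GB)
367 GB → tape 3 (remaining 33 GB)
61 GB → tape 1 (remaining 161 GB)
379 GB → tape 4 (remaining 21 GB)
289 GB → tape 5 (remaining 111 GB)
316 GB → tape 6 (remaining 84 GB)
278 GB → tape 7 (remaining 122 GB)
237 GB → tape 8 (remaining 163 GB)
277 GB → tape 9 (remaining 123 GB)
367 GB → tape 10 (remaining 33 GB)
75 GB → tape 1 (remaining 86 GB)
246 GB → tape 11 (remaining 154 GB)
285 GB → tape 12 (remaining 115 GB)
144 GB → tape 8 (remaining 19 GB)
78 GB → tape 1 (remaining 8 GB)
293 GB → tape 13 (remaining 107 GB)

13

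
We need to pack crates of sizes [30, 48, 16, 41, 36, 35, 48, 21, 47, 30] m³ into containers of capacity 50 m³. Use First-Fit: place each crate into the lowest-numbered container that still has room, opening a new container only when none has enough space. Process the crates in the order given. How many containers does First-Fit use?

9

Put 30 m³ in container 1; 20 m³ remain.
Put 48 m³ in container 2; 2 m³ remain.
Put 16 m³ in container 1; 4 m³ remain.
Put 41 m³ in container 3; 9 m³ remain.
Put 36 m³ in container 4; 14 m³ remain.
Put 35 m³ in container 5; 15 m³ remain.
Put 48 m³ in container 6; 2 m³ remain.
Put 21 m³ in container 7; 29 m³ remain.
Put 47 m³ in container 8; 3 m³ remain.
Put 30 m³ in container 9; 20 m³ remain.
Final containers: [30,16] [48] [41] [36] [35] [48] [21] [47] [30].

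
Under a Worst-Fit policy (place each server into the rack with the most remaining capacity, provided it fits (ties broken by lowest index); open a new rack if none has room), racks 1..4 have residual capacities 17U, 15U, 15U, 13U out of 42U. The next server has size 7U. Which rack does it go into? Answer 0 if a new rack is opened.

1

Racks with room: rack 1 (17U), rack 2 (15U), rack 3 (15U), rack 4 (13U).
Most room is rack 1 with 17U free.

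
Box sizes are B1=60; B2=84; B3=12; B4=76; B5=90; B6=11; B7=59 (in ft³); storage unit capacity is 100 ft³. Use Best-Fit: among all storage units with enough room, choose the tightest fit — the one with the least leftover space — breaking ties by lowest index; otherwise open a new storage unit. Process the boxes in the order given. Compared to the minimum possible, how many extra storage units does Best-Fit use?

0

Best-Fit: [60] [84,12] [76,11] [90] [59] → 5 storage units.
5 boxes exceed 50 ft³ (half the capacity), and no two of those can share a storage unit, so at least 5 storage units are needed.
So 5 is already optimal.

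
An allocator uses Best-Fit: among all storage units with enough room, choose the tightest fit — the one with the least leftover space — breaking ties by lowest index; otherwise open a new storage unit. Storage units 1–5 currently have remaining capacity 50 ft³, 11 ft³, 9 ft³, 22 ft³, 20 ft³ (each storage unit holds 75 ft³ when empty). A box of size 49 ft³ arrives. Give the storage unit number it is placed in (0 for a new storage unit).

1

Storage units with room: storage unit 1 (50 ft³).
Tightest fit is storage unit 1 with 50 ft³ free.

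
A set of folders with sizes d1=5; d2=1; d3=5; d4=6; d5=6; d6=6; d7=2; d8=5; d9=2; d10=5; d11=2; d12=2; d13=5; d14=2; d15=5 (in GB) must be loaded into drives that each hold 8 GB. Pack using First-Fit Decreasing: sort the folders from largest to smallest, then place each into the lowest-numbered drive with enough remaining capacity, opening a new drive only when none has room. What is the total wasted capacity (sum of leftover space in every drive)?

13

Sorted descending: 6, 6, 6, 5, 5, 5, 5, 5, 5, 2, 2, 2, 2, 2, 1.
Put 6 GB in drive 1; 2 GB remain.
Put 6 GB in drive 2; 2 GB remain.
Put 6 GB in drive 3; 2 GB remain.
Put 5 GB in drive 4; 3 GB remain.
Put 5 GB in drive 5; 3 GB remain.
Put 5 GB in drive 6; 3 GB remain.
Put 5 GB in drive 7; 3 GB remain.
Put 5 GB in drive 8; 3 GB remain.
Put 5 GB in drive 9; 3 GB remain.
Put 2 GB in drive 1; 0 GB remain.
Put 2 GB in drive 2; 0 GB remain.
Put 2 GB in drive 3; 0 GB remain.
Put 2 GB in drive 4; 1 GB remain.
Put 2 GB in drive 5; 1 GB remain.
Put 1 GB in drive 4; 0 GB remain.
9 drives × 8 GB = 72 GB; used 59 GB; unused 13 GB.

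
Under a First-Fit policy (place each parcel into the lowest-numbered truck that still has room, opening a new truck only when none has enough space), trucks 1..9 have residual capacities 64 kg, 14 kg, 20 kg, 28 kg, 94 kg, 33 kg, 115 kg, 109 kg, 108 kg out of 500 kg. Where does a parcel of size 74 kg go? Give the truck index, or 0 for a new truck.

Trucks with room: truck 5 (94 kg), truck 7 (115 kg), truck 8 (109 kg), truck 9 (108 kg).
The first with room is truck 5.

5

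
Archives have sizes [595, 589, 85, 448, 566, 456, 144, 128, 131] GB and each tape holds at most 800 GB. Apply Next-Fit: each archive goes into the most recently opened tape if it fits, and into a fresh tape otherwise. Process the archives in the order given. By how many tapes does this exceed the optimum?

Next-Fit: [595] [589,85] [448] [566] [456,144,128] [131] → 6 tapes.
5 archives exceed 400 GB (half the capacity), and no two of those can share a tape, so at least 5 tapes are needed.
An optimal packing achieves that bound: [595,144] [589,131] [566,128,85] [456] [448] → 5 tapes.
Excess: 6 − 5 = 1.

1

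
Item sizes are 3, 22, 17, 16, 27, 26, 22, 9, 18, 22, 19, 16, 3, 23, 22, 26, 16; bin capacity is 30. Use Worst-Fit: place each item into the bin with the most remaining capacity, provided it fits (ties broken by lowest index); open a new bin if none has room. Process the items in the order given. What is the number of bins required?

14 bins

bin 1: place 3, 27 left
bin 1: place 22, 5 left
bin 2: place 17, 13 left
bin 3: place 16, 14 left
bin 4: place 27, 3 left
bin 5: place 26, 4 left
bin 6: place 22, 8 left
bin 3: place 9, 5 left
bin 7: place 18, 12 left
bin 8: place 22, 8 left
bin 9: place 19, 11 left
bin 10: place 16, 14 left
bin 10: place 3, 11 left
bin 11: place 23, 7 left
bin 12: place 22, 8 left
bin 13: place 26, 4 left
bin 14: place 16, 14 left
Final bins: [3,22] [17] [16,9] [27] [26] [22] [18] [22] [19] [16,3] [23] [22] [26] [16].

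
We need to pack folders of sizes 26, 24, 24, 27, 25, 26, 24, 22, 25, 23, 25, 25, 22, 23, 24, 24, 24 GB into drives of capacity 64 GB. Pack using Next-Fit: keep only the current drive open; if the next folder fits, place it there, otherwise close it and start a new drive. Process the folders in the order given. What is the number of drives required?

drive 1: place 26 GB, 38 GB left
drive 1: place 24 GB, 14 GB left
drive 2: place 24 GB, 40 GB left
drive 2: place 27 GB, 13 GB left
drive 3: place 25 GB, 39 GB left
drive 3: place 26 GB, 13 GB left
drive 4: place 24 GB, 40 GB left
drive 4: place 22 GB, 18 GB left
drive 5: place 25 GB, 39 GB left
drive 5: place 23 GB, 16 GB left
drive 6: place 25 GB, 39 GB left
drive 6: place 25 GB, 14 GB left
drive 7: place 22 GB, 42 GB left
drive 7: place 23 GB, 19 GB left
drive 8: place 24 GB, 40 GB left
drive 8: place 24 GB, 16 GB left
drive 9: place 24 GB, 40 GB left
Final drives: [26,24] [24,27] [25,26] [24,22] [25,23] [25,25] [22,23] [24,24] [24].

9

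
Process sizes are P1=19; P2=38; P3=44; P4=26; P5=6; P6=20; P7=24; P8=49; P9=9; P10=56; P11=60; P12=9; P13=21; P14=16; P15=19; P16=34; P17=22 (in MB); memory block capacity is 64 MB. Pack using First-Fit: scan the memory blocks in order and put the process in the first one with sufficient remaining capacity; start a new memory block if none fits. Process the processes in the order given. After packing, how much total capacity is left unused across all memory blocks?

40

memory block 1: place P1 (19 MB), 45 MB left
memory block 1: place P2 (38 MB), 7 MB left
memory block 2: place P3 (44 MB), 20 MB left
memory block 3: place P4 (26 MB), 38 MB left
memory block 1: place P5 (6 MB), 1 MB left
memory block 2: place P6 (20 MB), 0 MB left
memory block 3: place P7 (24 MB), 14 MB left
memory block 4: place P8 (49 MB), 15 MB left
memory block 3: place P9 (9 MB), 5 MB left
memory block 5: place P10 (56 MB), 8 MB left
memory block 6: place P11 (60 MB), 4 MB left
memory block 4: place P12 (9 MB), 6 MB left
memory block 7: place P13 (21 MB), 43 MB left
memory block 7: place P14 (16 MB), 27 MB left
memory block 7: place P15 (19 MB), 8 MB left
memory block 8: place P16 (34 MB), 30 MB left
memory block 8: place P17 (22 MB), 8 MB left
8 memory blocks × 64 MB = 512 MB; used 472 MB; unused 40 MB.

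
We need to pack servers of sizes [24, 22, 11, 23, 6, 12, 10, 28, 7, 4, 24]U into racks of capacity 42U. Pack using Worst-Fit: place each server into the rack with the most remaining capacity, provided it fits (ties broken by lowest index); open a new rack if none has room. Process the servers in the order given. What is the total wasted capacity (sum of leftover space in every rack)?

39

rack 1: place 24U, 18U left
rack 2: place 22U, 20U left
rack 2: place 11U, 9U left
rack 3: place 23U, 19U left
rack 3: place 6U, 13U left
rack 1: place 12U, 6U left
rack 3: place 10U, 3U left
rack 4: place 28U, 14U left
rack 4: place 7U, 7U left
rack 2: place 4U, 5U left
rack 5: place 24U, 18U left
5 racks × 42U = 210U; used 171U; unused 39U.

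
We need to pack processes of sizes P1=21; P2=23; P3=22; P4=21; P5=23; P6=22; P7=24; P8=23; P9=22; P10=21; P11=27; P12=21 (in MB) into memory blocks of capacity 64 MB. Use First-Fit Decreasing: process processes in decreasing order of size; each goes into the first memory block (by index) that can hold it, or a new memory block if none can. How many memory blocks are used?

6

Sorted descending: 27, 24, 23, 23, 23, 22, 22, 22, 21, 21, 21, 21.
27 MB → memory block 1 (remaining 37 MB)
24 MB → memory block 1 (remaining 13 MB)
23 MB → memory block 2 (remaining 41 MB)
23 MB → memory block 2 (remaining 18 MB)
23 MB → memory block 3 (remaining 41 MB)
22 MB → memory block 3 (remaining 19 MB)
22 MB → memory block 4 (remaining 42 MB)
22 MB → memory block 4 (remaining 20 MB)
21 MB → memory block 5 (remaining 43 MB)
21 MB → memory block 5 (remaining 22 MB)
21 MB → memory block 5 (remaining 1 MB)
21 MB → memory block 6 (remaining 43 MB)
Final memory blocks: [27,24] [23,23] [23,22] [22,22] [21,21,21] [21].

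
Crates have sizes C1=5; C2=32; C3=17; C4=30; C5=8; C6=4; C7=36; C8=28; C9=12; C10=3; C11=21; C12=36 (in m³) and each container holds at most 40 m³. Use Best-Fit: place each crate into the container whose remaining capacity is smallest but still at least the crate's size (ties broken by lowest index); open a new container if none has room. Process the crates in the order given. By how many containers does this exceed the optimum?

Best-Fit: [5,32,3] [17,4] [30,8] [36] [28,12] [21] [36] → 7 containers.
Total size 232 m³; any packing needs at least ⌈232/40⌉ = 6 containers.
An optimal packing achieves that bound: [36,4] [36,3] [32,8] [30,5] [28,12] [21,17] → 6 containers.
Excess: 7 − 6 = 1.

1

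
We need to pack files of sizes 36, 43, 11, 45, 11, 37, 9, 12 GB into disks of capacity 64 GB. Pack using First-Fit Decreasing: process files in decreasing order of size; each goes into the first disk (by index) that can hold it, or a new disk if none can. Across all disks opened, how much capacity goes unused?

Sorted descending: 45, 43, 37, 36, 12, 11, 11, 9.
Put 45 GB in disk 1; 19 GB remain.
Put 43 GB in disk 2; 21 GB remain.
Put 37 GB in disk 3; 27 GB remain.
Put 36 GB in disk 4; 28 GB remain.
Put 12 GB in disk 1; 7 GB remain.
Put 11 GB in disk 2; 10 GB remain.
Put 11 GB in disk 3; 16 GB remain.
Put 9 GB in disk 2; 1 GB remain.
4 disks × 64 GB = 256 GB; used 204 GB; unused 52 GB.

52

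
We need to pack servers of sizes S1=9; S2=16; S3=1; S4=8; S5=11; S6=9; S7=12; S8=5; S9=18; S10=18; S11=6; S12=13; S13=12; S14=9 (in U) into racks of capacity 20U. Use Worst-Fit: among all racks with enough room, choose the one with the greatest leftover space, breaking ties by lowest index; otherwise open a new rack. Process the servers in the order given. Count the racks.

Put S1 (9U) in rack 1; 11U remain.
Put S2 (16U) in rack 2; 4U remain.
Put S3 (1U) in rack 1; 10U remain.
Put S4 (8U) in rack 1; 2U remain.
Put S5 (11U) in rack 3; 9U remain.
Put S6 (9U) in rack 3; 0U remain.
Put S7 (12U) in rack 4; 8U remain.
Put S8 (5U) in rack 4; 3U remain.
Put S9 (18U) in rack 5; 2U remain.
Put S10 (18U) in rack 6; 2U remain.
Put S11 (6U) in rack 7; 14U remain.
Put S12 (13U) in rack 7; 1U remain.
Put S13 (12U) in rack 8; 8U remain.
Put S14 (9U) in rack 9; 11U remain.

9 racks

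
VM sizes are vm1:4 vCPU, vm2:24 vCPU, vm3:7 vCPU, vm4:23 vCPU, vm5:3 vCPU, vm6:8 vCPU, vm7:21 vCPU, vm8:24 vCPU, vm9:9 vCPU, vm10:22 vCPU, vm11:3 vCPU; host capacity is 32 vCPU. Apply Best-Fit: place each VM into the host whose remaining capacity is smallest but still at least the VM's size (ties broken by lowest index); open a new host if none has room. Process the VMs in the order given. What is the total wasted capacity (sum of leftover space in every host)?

12

host 1: place vm1 (4 vCPU), 28 vCPU left
host 1: place vm2 (24 vCPU), 4 vCPU left
host 2: place vm3 (7 vCPU), 25 vCPU left
host 2: place vm4 (23 vCPU), 2 vCPU left
host 1: place vm5 (3 vCPU), 1 vCPU left
host 3: place vm6 (8 vCPU), 24 vCPU left
host 3: place vm7 (21 vCPU), 3 vCPU left
host 4: place vm8 (24 vCPU), 8 vCPU left
host 5: place vm9 (9 vCPU), 23 vCPU left
host 5: place vm10 (22 vCPU), 1 vCPU left
host 3: place vm11 (3 vCPU), 0 vCPU left
5 hosts × 32 vCPU = 160 vCPU; used 148 vCPU; unused 12 vCPU.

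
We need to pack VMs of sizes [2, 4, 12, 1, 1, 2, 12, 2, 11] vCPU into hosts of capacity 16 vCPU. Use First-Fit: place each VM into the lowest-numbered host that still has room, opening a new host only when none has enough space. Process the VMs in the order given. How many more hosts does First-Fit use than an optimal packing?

First-Fit: [2,4,1,1,2,2] [12] [12] [11] → 4 hosts.
Total size 47 vCPU; any packing needs at least ⌈47/16⌉ = 3 hosts.
An optimal packing achieves that bound: [12,4] [12,2,2] [11,2,1,1] → 3 hosts.
Excess: 4 − 3 = 1.

1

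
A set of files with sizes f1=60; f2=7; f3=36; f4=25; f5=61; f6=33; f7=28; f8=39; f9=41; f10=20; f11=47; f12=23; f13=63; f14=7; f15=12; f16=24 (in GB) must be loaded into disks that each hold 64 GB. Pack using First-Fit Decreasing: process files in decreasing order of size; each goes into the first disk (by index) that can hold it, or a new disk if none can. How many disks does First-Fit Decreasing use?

Sorted descending: 63, 61, 60, 47, 41, 39, 36, 33, 28, 25, 24, 23, 20, 12, 7, 7.
63 GB → disk 1 (remaining 1 GB)
61 GB → disk 2 (remaining 3 GB)
60 GB → disk 3 (remaining 4 GB)
47 GB → disk 4 (remaining 17 GB)
41 GB → disk 5 (remaining 23 GB)
39 GB → disk 6 (remaining 25 GB)
36 GB → disk 7 (remaining 28 GB)
33 GB → disk 8 (remaining 31 GB)
28 GB → disk 7 (remaining 0 GB)
25 GB → disk 6 (remaining 0 GB)
24 GB → disk 8 (remaining 7 GB)
23 GB → disk 5 (remaining 0 GB)
20 GB → disk 9 (remaining 44 GB)
12 GB → disk 4 (remaining 5 GB)
7 GB → disk 8 (remaining 0 GB)
7 GB → disk 9 (remaining 37 GB)

9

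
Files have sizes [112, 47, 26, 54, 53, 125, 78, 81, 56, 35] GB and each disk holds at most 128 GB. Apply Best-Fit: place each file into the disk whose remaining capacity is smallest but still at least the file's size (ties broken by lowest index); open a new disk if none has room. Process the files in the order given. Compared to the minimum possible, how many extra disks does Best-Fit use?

0

Best-Fit: [112] [47,26,54] [53,56] [125] [78] [81,35] → 6 disks.
Total size 667 GB; any packing needs at least ⌈667/128⌉ = 6 disks.
So 6 is already optimal.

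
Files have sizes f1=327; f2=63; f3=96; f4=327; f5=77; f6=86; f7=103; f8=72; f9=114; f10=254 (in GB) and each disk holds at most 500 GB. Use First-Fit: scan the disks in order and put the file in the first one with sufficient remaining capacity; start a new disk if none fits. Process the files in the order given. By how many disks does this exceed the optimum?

First-Fit: [327,63,96] [327,77,86] [103,72,114] [254] → 4 disks.
Total size 1519 GB; any packing needs at least ⌈1519/500⌉ = 4 disks.
So 4 is already optimal.

0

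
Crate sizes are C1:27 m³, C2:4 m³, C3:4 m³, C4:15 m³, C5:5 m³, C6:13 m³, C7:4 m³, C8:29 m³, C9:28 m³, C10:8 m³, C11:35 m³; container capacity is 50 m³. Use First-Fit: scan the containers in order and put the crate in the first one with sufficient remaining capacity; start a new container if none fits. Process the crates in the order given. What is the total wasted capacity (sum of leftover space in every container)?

28

C1 (27 m³) → container 1 (remaining 23 m³)
C2 (4 m³) → container 1 (remaining 19 m³)
C3 (4 m³) → container 1 (remaining 15 m³)
C4 (15 m³) → container 1 (remaining 0 m³)
C5 (5 m³) → container 2 (remaining 45 m³)
C6 (13 m³) → container 2 (remaining 32 m³)
C7 (4 m³) → container 2 (remaining 28 m³)
C8 (29 m³) → container 3 (remaining 21 m³)
C9 (28 m³) → container 2 (remaining 0 m³)
C10 (8 m³) → container 3 (remaining 13 m³)
C11 (35 m³) → container 4 (remaining 15 m³)
4 containers × 50 m³ = 200 m³; used 172 m³; unused 28 m³.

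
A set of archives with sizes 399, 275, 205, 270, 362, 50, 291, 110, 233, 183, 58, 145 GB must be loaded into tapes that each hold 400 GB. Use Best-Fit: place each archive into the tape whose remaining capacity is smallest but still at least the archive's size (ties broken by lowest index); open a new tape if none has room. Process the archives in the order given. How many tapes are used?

7

399 GB → tape 1 (remaining 1 GB)
275 GB → tape 2 (remaining 125 GB)
205 GB → tape 3 (remaining 195 GB)
270 GB → tape 4 (remaining 130 GB)
362 GB → tape 5 (remaining 38 GB)
50 GB → tape 2 (remaining 75 GB)
291 GB → tape 6 (remaining 109 GB)
110 GB → tape 4 (remaining 20 GB)
233 GB → tape 7 (remaining 167 GB)
183 GB → tape 3 (remaining 12 GB)
58 GB → tape 2 (remaining 17 GB)
145 GB → tape 7 (remaining 22 GB)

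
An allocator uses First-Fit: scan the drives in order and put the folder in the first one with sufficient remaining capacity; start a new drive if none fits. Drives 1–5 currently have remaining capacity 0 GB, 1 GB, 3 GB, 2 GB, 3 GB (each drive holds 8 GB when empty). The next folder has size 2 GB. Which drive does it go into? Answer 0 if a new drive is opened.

3

Drives with room: drive 3 (3 GB), drive 4 (2 GB), drive 5 (3 GB).
The first with room is drive 3.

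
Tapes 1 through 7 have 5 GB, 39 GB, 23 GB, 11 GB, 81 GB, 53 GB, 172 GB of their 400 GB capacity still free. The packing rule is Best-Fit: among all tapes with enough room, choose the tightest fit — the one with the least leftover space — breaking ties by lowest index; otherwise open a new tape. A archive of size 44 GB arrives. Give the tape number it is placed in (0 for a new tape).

Tapes with room: tape 5 (81 GB), tape 6 (53 GB), tape 7 (172 GB).
Tightest fit is tape 6 with 53 GB free.

6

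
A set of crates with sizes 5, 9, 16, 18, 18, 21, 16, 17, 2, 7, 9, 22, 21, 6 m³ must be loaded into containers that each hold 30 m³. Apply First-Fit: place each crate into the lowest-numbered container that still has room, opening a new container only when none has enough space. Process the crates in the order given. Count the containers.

8

5 m³ → container 1 (remaining 25 m³)
9 m³ → container 1 (remaining 16 m³)
16 m³ → container 1 (remaining 0 m³)
18 m³ → container 2 (remaining 12 m³)
18 m³ → container 3 (remaining 12 m³)
21 m³ → container 4 (remaining 9 m³)
16 m³ → container 5 (remaining 14 m³)
17 m³ → container 6 (remaining 13 m³)
2 m³ → container 2 (remaining 10 m³)
7 m³ → container 2 (remaining 3 m³)
9 m³ → container 3 (remaining 3 m³)
22 m³ → container 7 (remaining 8 m³)
21 m³ → container 8 (remaining 9 m³)
6 m³ → container 4 (remaining 3 m³)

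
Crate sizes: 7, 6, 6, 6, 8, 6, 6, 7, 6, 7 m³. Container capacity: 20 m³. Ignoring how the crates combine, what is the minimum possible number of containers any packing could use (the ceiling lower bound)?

Total size = 7 + 6 + 6 + 6 + 8 + 6 + 6 + 7 + 6 + 7 = 65 m³.
⌈65 / 20⌉ = 4.

4 containers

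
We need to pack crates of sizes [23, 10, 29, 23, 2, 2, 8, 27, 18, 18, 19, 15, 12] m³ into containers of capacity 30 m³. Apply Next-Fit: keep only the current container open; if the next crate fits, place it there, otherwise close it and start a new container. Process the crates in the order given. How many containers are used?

23 m³ → container 1 (remaining 7 m³)
10 m³ → container 2 (remaining 20 m³)
29 m³ → container 3 (remaining 1 m³)
23 m³ → container 4 (remaining 7 m³)
2 m³ → container 4 (remaining 5 m³)
2 m³ → container 4 (remaining 3 m³)
8 m³ → container 5 (remaining 22 m³)
27 m³ → container 6 (remaining 3 m³)
18 m³ → container 7 (remaining 12 m³)
18 m³ → container 8 (remaining 12 m³)
19 m³ → container 9 (remaining 11 m³)
15 m³ → container 10 (remaining 15 m³)
12 m³ → container 10 (remaining 3 m³)
Final containers: [23] [10] [29] [23,2,2] [8] [27] [18] [18] [19] [15,12].

10 containers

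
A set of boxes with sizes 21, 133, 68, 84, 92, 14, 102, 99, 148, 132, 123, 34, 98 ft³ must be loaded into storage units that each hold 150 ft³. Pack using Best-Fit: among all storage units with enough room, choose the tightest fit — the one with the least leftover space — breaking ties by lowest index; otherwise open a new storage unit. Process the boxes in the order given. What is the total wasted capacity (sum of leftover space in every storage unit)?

Put 21 ft³ in storage unit 1; 129 ft³ remain.
Put 133 ft³ in storage unit 2; 17 ft³ remain.
Put 68 ft³ in storage unit 1; 61 ft³ remain.
Put 84 ft³ in storage unit 3; 66 ft³ remain.
Put 92 ft³ in storage unit 4; 58 ft³ remain.
Put 14 ft³ in storage unit 2; 3 ft³ remain.
Put 102 ft³ in storage unit 5; 48 ft³ remain.
Put 99 ft³ in storage unit 6; 51 ft³ remain.
Put 148 ft³ in storage unit 7; 2 ft³ remain.
Put 132 ft³ in storage unit 8; 18 ft³ remain.
Put 123 ft³ in storage unit 9; 27 ft³ remain.
Put 34 ft³ in storage unit 5; 14 ft³ remain.
Put 98 ft³ in storage unit 10; 52 ft³ remain.
10 storage units × 150 ft³ = 1500 ft³; used 1148 ft³; unused 352 ft³.

352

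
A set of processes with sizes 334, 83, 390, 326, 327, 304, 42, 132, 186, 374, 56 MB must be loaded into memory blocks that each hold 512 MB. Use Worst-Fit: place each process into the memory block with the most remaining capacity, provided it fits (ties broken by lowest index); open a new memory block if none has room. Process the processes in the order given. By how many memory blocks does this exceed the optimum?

Worst-Fit: [334,83] [390] [326,132] [327] [304,42] [186,56] [374] → 7 memory blocks.
6 processes exceed 256 MB (half the capacity), and no two of those can share a memory block, so at least 6 memory blocks are needed.
An optimal packing achieves that bound: [390,83] [374,132] [334,56,42] [327] [326,186] [304] → 6 memory blocks.
Excess: 7 − 6 = 1.

1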